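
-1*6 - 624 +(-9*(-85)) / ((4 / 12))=1665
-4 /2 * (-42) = 84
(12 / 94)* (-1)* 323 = -1938 / 47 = -41.23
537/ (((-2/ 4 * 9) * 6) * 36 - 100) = -537/ 1072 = -0.50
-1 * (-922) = 922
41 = 41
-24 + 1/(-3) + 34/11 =-701/33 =-21.24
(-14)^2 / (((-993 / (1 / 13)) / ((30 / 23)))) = -1960 / 98969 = -0.02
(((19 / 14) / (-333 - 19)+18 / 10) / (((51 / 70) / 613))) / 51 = 27129541 / 915552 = 29.63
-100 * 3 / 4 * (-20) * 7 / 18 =1750 / 3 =583.33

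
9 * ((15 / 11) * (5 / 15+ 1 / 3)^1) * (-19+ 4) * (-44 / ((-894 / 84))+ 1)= -1032750 / 1639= -630.11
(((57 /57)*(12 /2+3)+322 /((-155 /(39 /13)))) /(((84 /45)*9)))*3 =429 /868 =0.49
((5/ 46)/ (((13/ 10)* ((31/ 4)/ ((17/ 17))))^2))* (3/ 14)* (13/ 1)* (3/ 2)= 9000/ 2011373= 0.00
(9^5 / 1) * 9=531441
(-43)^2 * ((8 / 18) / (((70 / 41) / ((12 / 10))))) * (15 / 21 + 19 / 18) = 33810814 / 33075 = 1022.25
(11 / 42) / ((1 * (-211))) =-11 / 8862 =-0.00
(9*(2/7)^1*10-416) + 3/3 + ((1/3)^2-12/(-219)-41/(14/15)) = -3983179/9198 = -433.05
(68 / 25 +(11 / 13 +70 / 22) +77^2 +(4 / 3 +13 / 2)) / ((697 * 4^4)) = 127489819 / 3827366400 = 0.03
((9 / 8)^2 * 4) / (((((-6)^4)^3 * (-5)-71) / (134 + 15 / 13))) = -142317 / 2263853644208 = -0.00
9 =9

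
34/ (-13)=-34/ 13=-2.62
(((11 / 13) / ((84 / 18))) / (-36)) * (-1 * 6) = 11 / 364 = 0.03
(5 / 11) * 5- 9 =-74 / 11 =-6.73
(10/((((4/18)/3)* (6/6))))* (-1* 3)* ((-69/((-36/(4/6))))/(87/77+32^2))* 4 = -31878/15787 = -2.02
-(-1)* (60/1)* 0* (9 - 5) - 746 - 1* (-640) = -106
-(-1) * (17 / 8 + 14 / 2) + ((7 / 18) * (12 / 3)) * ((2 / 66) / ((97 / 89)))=2113025 / 230472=9.17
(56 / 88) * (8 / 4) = 14 / 11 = 1.27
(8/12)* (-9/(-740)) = 3/370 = 0.01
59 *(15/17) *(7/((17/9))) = 55755/289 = 192.92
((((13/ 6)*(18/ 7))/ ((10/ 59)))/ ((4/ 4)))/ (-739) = -2301/ 51730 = -0.04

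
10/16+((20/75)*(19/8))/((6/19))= 2.63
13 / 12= 1.08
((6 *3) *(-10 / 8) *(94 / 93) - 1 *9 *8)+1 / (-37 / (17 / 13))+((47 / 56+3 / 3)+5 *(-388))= -1697535751 / 835016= -2032.94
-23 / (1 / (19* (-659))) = 287983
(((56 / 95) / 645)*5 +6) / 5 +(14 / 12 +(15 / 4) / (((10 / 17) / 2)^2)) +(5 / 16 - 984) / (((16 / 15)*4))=-11597531351 / 62745600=-184.83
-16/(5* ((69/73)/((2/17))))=-2336/5865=-0.40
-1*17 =-17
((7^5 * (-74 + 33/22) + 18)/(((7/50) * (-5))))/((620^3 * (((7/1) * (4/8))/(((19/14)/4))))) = 0.00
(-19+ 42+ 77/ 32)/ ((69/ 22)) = 2981/ 368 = 8.10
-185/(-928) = 185/928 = 0.20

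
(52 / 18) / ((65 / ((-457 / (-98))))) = 457 / 2205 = 0.21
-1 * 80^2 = -6400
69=69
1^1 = 1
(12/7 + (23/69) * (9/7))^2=225/49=4.59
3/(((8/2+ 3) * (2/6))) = 9/7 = 1.29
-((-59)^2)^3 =-42180533641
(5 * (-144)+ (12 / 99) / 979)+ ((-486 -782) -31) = -65227829 / 32307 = -2019.00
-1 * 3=-3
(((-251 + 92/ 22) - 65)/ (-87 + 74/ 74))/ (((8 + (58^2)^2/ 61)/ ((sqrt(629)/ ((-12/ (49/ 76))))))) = -732305 * sqrt(629)/ 697410755712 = -0.00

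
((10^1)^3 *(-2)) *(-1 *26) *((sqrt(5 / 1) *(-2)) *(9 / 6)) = -156000 *sqrt(5) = -348826.60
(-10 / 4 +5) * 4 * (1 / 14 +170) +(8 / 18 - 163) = 96904 / 63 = 1538.16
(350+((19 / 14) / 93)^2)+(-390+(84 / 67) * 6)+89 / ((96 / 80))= 4735011493 / 113578668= 41.69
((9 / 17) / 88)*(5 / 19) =45 / 28424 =0.00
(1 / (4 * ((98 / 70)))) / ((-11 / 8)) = -10 / 77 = -0.13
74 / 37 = 2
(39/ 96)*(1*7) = 91/ 32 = 2.84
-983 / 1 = -983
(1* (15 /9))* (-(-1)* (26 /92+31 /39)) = 9665 /5382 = 1.80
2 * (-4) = -8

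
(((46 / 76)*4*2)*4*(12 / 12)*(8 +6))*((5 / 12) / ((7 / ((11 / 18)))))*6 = 10120 / 171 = 59.18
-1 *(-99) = 99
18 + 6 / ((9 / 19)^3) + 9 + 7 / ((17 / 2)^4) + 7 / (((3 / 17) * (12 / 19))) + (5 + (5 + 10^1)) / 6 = 12144312827 / 81182412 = 149.59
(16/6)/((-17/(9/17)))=-24/289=-0.08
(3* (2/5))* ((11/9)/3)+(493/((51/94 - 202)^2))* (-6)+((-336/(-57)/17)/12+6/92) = 4217625511741/8267938323210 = 0.51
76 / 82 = 38 / 41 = 0.93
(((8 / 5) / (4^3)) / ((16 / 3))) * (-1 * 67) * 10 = -201 / 64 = -3.14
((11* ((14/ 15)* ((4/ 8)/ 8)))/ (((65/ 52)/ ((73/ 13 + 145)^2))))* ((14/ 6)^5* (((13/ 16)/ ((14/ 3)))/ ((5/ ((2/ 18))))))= 177193696757/ 56862000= 3116.21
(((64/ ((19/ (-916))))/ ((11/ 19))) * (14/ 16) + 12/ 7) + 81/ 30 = -3587321/ 770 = -4658.86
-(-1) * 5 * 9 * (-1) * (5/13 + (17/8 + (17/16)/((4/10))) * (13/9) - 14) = 125595/416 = 301.91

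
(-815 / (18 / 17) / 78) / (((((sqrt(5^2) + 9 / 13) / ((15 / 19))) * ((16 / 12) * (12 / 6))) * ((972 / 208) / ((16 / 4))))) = -900575 / 2049948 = -0.44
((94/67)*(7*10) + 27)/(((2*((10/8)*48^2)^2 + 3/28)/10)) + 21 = 653534717941/31120589001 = 21.00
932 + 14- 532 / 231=31142 / 33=943.70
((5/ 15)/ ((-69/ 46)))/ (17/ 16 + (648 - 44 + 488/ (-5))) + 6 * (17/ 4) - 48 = -22.50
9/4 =2.25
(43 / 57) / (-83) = -0.01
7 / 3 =2.33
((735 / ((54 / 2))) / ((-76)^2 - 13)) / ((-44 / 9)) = -0.00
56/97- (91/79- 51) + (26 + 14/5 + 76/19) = 3188782/38315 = 83.23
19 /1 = 19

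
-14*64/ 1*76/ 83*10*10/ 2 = -3404800/ 83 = -41021.69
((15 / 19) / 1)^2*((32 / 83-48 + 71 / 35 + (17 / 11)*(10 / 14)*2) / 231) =-2970315 / 25378661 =-0.12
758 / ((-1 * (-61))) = 758 / 61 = 12.43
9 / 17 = 0.53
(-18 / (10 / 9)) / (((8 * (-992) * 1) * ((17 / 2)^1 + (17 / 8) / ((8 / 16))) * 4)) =27 / 674560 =0.00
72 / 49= 1.47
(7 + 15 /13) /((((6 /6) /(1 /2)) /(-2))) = -106 /13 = -8.15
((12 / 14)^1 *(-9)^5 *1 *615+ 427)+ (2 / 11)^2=-26364426313 / 847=-31126831.54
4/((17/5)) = 1.18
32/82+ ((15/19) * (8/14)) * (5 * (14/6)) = 4404/779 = 5.65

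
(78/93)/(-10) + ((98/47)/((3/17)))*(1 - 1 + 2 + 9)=2838697/21855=129.89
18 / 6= 3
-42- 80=-122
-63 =-63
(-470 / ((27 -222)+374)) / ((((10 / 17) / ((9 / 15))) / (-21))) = 50337 / 895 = 56.24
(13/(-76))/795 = -13/60420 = -0.00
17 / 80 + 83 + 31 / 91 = 608267 / 7280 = 83.55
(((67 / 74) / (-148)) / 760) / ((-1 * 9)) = 67 / 74911680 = 0.00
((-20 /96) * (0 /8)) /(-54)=0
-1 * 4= -4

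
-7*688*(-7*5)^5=252945350000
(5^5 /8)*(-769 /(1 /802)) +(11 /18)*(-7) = -240913285.53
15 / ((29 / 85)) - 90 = -1335 / 29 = -46.03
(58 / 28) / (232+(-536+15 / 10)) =-29 / 4235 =-0.01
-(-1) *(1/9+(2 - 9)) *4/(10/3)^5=-837/12500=-0.07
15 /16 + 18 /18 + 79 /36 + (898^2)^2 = 93641387215699 /144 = 650287411220.13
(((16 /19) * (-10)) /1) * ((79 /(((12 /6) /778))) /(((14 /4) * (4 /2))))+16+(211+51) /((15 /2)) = -73652788 /1995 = -36918.69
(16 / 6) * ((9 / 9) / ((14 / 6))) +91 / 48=3.04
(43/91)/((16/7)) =43/208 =0.21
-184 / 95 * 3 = -552 / 95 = -5.81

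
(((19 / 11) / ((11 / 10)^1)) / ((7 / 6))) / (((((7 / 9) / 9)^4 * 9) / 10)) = 54525846600 / 2033647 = 26811.85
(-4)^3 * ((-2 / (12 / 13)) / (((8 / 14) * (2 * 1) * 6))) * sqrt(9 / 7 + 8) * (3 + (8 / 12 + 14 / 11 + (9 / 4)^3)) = 448357 * sqrt(455) / 9504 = 1006.29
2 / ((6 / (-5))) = -5 / 3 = -1.67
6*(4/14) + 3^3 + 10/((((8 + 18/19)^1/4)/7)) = 7141/119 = 60.01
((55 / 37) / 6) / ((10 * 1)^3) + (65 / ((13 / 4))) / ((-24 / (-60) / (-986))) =-2188919989 / 44400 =-49300.00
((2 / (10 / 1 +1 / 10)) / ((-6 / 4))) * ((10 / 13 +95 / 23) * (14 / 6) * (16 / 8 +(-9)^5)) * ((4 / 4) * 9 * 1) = 24221079400 / 30199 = 802049.05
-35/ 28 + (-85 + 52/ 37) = -12557/ 148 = -84.84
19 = 19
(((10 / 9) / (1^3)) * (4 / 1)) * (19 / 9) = 9.38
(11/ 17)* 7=77/ 17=4.53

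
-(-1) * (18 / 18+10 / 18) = 14 / 9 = 1.56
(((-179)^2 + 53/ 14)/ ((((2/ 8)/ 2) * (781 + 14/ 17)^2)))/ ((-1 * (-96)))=129653203/ 29677314408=0.00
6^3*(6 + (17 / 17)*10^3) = 217296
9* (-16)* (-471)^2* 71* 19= -43093945296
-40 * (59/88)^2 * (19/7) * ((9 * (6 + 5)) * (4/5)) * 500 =-148812750/77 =-1932633.12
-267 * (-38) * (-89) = -902994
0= 0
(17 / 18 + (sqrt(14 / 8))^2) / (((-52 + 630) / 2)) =97 / 10404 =0.01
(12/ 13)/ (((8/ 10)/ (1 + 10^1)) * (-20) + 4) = 33/ 91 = 0.36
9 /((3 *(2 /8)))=12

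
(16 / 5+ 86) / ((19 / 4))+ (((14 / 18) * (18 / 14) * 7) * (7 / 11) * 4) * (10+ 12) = 39024 / 95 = 410.78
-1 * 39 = -39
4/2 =2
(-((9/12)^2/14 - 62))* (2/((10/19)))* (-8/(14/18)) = -2373309/980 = -2421.74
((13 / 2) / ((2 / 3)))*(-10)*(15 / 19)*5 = -14625 / 38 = -384.87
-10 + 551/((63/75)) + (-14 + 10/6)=13306/21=633.62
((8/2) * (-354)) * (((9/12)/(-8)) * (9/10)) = 4779/40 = 119.48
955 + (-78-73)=804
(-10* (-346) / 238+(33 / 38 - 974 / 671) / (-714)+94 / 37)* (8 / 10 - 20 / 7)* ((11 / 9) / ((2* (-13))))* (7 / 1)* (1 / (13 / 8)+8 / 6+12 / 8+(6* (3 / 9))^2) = 954884771483 / 11088257310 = 86.12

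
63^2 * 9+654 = 36375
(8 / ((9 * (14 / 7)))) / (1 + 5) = 2 / 27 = 0.07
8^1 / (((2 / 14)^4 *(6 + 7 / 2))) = 38416 / 19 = 2021.89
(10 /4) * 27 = 135 /2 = 67.50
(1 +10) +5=16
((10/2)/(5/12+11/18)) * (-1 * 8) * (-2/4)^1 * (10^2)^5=7200000000000/37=194594594594.59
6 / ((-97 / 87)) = -5.38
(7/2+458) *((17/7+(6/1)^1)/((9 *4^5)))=54457/129024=0.42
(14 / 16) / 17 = 7 / 136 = 0.05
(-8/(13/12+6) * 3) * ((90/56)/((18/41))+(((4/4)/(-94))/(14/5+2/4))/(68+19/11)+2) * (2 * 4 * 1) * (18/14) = -1742348448/8832005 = -197.28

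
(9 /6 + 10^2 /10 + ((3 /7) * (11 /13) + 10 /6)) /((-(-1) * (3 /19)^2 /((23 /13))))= 61334261 /63882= 960.12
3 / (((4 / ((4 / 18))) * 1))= 1 / 6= 0.17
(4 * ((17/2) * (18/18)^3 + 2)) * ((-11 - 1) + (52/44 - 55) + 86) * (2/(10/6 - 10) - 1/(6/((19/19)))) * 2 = -189588/275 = -689.41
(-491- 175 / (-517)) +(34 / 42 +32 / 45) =-79659037 / 162855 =-489.14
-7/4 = -1.75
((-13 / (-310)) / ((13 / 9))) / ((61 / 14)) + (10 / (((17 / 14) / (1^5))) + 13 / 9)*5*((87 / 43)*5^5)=6345043810034 / 20734815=306009.18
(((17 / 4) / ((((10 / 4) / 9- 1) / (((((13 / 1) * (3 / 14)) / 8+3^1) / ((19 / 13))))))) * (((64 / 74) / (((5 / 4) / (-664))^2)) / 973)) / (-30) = 112.71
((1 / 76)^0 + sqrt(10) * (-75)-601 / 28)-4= -75 * sqrt(10)-685 / 28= -261.64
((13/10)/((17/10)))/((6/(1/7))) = 13/714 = 0.02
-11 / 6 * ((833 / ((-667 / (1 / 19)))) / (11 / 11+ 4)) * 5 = 9163 / 76038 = 0.12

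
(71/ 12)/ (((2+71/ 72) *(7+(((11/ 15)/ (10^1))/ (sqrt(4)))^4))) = 690120000000/ 2438100629563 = 0.28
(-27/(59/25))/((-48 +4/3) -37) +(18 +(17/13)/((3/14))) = 13999435/577551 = 24.24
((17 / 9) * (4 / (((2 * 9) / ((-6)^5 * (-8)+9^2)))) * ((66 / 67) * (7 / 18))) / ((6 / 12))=4026484 / 201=20032.26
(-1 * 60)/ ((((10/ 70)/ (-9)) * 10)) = 378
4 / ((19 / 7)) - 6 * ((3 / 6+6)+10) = -1853 / 19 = -97.53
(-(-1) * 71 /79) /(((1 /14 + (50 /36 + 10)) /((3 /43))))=13419 /2452634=0.01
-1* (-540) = 540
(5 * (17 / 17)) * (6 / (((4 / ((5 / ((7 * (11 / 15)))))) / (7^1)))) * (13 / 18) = 1625 / 44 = 36.93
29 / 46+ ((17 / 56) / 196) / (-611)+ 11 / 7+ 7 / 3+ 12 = 7651449179 / 462737184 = 16.54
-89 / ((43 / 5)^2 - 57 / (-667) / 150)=-593630 / 493317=-1.20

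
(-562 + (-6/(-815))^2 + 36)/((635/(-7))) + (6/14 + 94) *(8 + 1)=2526306056761/2952480125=855.66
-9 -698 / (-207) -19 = -5098 / 207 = -24.63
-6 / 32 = -3 / 16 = -0.19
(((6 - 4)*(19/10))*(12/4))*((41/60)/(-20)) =-779/2000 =-0.39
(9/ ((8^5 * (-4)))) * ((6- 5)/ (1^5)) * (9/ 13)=-81/ 1703936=-0.00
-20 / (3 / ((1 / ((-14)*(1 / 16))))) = 160 / 21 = 7.62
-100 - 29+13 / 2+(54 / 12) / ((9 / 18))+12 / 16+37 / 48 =-5375 / 48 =-111.98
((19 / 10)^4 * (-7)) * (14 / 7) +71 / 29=-26100163 / 145000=-180.00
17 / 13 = 1.31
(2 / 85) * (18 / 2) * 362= 76.66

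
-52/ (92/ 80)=-1040/ 23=-45.22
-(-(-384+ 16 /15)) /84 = -1436 /315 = -4.56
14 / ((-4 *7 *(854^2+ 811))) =-1 / 1460254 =-0.00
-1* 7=-7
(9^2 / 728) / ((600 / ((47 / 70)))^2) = 19881 / 142688000000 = 0.00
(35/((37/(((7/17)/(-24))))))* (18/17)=-735/42772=-0.02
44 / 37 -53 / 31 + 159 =181776 / 1147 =158.48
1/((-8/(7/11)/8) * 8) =-7/88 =-0.08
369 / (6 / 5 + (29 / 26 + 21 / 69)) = 367770 / 2611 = 140.85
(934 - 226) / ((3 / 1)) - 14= 222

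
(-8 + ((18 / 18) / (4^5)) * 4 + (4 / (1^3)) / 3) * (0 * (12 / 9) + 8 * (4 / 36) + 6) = -158627 / 3456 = -45.90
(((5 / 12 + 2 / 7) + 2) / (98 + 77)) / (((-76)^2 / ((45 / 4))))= 681 / 22641920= 0.00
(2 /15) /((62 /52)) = 52 /465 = 0.11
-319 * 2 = -638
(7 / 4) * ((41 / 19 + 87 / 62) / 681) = 29365 / 3208872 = 0.01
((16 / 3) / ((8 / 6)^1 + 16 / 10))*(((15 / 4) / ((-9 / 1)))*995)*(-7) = 174125 / 33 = 5276.52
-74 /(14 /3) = -15.86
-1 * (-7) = 7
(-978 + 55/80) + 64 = -14613/16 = -913.31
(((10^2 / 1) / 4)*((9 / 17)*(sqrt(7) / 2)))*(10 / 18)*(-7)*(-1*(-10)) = -4375*sqrt(7) / 17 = -680.89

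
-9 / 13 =-0.69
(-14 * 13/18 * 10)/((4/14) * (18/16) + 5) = -25480/1341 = -19.00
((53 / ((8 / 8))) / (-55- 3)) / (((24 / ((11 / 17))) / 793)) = -462319 / 23664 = -19.54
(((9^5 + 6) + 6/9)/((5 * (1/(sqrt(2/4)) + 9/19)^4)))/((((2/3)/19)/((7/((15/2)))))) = 2698409077561496747/12661739712075 - 562210909016314404 * sqrt(2)/4220579904025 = 24732.00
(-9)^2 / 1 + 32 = 113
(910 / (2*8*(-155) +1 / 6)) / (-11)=5460 / 163669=0.03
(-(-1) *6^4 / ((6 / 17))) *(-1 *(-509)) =1869048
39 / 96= 13 / 32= 0.41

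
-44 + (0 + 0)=-44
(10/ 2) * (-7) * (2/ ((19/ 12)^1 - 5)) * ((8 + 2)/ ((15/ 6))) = 3360/ 41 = 81.95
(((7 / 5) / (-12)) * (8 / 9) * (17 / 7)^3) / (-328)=4913 / 1084860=0.00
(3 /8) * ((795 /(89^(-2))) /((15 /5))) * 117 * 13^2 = 124514436735 /8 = 15564304591.88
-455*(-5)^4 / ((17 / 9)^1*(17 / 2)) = -5118750 / 289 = -17711.94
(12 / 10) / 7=6 / 35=0.17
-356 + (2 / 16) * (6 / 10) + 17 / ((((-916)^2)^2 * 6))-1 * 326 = -14402562275757419 / 21120449134080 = -681.92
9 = 9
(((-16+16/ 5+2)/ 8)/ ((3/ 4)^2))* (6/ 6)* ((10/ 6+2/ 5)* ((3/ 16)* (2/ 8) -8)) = 15779/ 400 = 39.45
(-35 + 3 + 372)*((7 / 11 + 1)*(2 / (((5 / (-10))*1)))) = -24480 / 11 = -2225.45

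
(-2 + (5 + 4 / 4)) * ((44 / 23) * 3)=528 / 23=22.96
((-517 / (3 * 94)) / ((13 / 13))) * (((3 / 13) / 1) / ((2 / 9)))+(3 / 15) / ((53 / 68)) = -22699 / 13780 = -1.65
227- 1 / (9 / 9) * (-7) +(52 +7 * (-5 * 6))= 76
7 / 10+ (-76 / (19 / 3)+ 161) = 1497 / 10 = 149.70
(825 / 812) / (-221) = -825 / 179452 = -0.00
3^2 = 9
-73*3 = -219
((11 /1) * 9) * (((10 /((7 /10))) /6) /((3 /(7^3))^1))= 26950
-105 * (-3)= 315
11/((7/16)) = 176/7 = 25.14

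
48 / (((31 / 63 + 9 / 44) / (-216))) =-28740096 / 1931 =-14883.53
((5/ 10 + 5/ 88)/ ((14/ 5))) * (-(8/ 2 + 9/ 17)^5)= -8612495045/ 22717712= -379.11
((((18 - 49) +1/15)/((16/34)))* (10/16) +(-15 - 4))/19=-721/228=-3.16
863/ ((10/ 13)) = 11219/ 10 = 1121.90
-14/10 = -7/5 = -1.40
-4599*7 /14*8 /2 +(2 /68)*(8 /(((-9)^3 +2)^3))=-60082163001382 /6532089911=-9198.00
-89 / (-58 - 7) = 89 / 65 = 1.37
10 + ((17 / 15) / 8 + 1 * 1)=1337 / 120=11.14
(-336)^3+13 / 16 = -37933055.19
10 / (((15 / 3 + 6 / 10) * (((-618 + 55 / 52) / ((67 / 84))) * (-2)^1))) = 21775 / 18863628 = 0.00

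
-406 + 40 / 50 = -2026 / 5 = -405.20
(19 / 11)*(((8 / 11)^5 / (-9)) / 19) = -32768 / 15944049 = -0.00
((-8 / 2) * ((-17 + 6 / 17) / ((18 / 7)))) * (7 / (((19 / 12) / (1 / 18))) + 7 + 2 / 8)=194.10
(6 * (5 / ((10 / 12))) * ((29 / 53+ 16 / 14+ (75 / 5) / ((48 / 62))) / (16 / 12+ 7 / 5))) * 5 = 42201675 / 30422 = 1387.21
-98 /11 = -8.91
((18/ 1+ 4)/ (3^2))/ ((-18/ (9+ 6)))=-55/ 27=-2.04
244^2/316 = 14884/79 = 188.41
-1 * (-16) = 16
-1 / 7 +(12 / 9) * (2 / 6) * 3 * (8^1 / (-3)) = -233 / 63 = -3.70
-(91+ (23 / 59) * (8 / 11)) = -59243 / 649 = -91.28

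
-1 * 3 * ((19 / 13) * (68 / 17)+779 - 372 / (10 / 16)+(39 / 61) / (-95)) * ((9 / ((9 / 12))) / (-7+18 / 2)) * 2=-514313496 / 75335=-6827.02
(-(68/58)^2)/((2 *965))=-578/811565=-0.00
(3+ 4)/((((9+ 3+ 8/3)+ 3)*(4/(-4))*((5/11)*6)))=-0.15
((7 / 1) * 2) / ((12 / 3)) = 7 / 2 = 3.50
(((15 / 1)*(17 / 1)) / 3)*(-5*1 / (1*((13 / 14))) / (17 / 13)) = -350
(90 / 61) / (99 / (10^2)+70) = 9000 / 433039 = 0.02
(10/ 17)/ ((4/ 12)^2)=90/ 17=5.29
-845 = -845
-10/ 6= -5/ 3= -1.67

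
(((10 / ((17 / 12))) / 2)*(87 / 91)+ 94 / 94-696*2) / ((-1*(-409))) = -2146657 / 632723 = -3.39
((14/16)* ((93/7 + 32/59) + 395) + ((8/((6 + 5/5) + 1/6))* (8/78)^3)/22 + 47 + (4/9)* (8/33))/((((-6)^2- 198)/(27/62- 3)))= 142075132867529/22169322139536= 6.41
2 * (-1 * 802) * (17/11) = -27268/11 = -2478.91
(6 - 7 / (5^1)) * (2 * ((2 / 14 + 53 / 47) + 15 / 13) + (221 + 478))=69238303 / 21385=3237.70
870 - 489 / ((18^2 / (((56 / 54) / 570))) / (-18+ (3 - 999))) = 60444679 / 69255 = 872.78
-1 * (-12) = 12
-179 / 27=-6.63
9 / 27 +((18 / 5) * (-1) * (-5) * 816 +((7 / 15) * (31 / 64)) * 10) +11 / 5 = 2350847 / 160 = 14692.79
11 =11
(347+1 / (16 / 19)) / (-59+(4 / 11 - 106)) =-61281 / 28976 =-2.11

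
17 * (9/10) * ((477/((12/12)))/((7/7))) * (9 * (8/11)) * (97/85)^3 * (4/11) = 564207147216/21855625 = 25815.19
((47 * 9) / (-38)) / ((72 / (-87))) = 4089 / 304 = 13.45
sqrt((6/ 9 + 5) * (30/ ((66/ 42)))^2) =70 * sqrt(51)/ 11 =45.45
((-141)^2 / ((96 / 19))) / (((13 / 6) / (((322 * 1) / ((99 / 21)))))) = 141903951 / 1144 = 124041.92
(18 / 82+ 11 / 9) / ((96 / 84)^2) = 6517 / 5904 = 1.10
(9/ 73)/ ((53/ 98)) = 882/ 3869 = 0.23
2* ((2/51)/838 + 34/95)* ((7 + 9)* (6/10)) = 23252512/3383425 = 6.87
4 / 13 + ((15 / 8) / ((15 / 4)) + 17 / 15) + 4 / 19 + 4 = 6.15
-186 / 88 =-93 / 44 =-2.11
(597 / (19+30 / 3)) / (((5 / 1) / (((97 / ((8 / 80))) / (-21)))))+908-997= -56673 / 203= -279.18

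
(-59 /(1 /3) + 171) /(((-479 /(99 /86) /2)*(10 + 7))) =594 /350149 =0.00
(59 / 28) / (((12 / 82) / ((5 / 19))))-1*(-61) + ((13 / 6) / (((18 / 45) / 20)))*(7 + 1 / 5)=2696567 / 3192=844.79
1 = 1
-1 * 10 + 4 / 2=-8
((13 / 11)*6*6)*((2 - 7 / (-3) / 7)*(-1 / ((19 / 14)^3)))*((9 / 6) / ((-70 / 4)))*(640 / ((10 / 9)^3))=14978815488 / 9431125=1588.23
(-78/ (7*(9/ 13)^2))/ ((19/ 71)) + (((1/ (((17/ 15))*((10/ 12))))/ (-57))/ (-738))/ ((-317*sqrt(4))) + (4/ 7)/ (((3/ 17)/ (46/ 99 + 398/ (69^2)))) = -785818730208793/ 9233913423042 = -85.10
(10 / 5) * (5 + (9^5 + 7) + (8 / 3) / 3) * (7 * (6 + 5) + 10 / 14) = 578334016 / 63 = 9179905.02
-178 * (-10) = 1780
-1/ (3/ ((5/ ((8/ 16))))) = -10/ 3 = -3.33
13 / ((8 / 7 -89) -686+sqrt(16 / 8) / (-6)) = -8873046 / 528189953+1911 * sqrt(2) / 528189953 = -0.02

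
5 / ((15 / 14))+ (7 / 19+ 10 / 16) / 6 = 1469 / 304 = 4.83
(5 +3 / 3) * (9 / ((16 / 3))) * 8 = 81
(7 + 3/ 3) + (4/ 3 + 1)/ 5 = 127/ 15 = 8.47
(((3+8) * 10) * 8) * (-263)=-231440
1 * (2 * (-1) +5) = 3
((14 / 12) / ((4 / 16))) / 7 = 2 / 3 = 0.67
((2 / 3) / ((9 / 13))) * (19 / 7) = 494 / 189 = 2.61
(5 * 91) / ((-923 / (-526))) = 18410 / 71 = 259.30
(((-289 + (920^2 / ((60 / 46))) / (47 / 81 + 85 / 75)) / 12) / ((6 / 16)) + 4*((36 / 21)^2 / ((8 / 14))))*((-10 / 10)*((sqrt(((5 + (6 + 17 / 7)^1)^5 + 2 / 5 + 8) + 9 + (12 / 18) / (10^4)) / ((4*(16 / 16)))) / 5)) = -36773923*sqrt(4623779580159894) / 899798760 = -2779029.35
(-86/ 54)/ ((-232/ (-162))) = -129/ 116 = -1.11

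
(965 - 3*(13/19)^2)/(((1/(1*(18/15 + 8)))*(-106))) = -8000734/95665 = -83.63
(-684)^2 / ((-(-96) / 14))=68229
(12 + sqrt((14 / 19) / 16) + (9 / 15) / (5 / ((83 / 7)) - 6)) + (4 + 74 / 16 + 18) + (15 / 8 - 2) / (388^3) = sqrt(266) / 76 + 41667129331381 / 1081773053440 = 38.73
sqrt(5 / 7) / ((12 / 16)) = 4 * sqrt(35) / 21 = 1.13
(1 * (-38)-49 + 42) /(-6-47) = 45 /53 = 0.85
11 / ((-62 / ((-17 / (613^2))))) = 187 / 23297678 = 0.00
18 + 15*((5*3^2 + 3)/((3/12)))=2898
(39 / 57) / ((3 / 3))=13 / 19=0.68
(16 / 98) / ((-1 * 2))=-4 / 49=-0.08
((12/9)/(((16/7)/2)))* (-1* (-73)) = 511/6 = 85.17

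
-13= -13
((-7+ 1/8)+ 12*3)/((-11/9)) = -2097/88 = -23.83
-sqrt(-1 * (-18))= -3 * sqrt(2)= -4.24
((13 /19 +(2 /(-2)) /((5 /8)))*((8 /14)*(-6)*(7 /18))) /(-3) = -116 /285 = -0.41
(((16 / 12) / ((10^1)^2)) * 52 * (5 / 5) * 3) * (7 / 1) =364 / 25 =14.56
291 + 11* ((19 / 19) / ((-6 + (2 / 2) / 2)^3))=35203 / 121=290.93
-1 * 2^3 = -8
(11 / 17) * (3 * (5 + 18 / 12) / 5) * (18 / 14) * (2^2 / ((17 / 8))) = 61776 / 10115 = 6.11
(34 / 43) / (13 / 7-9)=-119 / 1075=-0.11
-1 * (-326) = 326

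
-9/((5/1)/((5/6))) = -3/2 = -1.50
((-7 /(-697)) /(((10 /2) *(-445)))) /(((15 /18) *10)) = -21 /38770625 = -0.00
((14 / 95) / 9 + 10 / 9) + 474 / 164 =281683 / 70110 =4.02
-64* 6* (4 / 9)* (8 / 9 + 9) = -45568 / 27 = -1687.70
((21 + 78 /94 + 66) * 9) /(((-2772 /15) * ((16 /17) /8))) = -131580 /3619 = -36.36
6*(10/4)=15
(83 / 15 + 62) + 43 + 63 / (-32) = 52111 / 480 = 108.56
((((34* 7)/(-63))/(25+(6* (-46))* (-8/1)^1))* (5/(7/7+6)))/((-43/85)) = 14450/6049197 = 0.00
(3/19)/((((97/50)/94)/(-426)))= -6006600/1843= -3259.14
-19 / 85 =-0.22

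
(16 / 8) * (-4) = -8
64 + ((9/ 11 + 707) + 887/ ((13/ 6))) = 1181.20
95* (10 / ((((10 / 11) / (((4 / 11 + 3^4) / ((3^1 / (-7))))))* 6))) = -595175 / 18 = -33065.28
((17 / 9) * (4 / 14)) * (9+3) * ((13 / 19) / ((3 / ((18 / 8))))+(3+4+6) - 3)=27166 / 399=68.09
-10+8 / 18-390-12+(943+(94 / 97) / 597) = 92326531 / 173727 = 531.45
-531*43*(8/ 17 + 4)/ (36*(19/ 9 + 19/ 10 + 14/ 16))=-17353080/ 29903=-580.31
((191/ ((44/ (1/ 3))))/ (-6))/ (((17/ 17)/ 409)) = -78119/ 792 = -98.64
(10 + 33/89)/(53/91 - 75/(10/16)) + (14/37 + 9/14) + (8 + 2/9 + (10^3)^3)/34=2254457043159136567/76651536402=29411765.88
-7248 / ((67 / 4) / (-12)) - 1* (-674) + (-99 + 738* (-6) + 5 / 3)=269594 / 201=1341.26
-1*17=-17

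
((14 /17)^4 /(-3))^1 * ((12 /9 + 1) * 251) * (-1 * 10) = 674969120 /751689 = 897.94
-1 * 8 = -8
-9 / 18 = -1 / 2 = -0.50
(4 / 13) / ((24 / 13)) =1 / 6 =0.17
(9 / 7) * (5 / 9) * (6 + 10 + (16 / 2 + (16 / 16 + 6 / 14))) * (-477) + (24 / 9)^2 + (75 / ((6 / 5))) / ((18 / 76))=-411251 / 49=-8392.88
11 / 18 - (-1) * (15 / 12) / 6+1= 131 / 72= 1.82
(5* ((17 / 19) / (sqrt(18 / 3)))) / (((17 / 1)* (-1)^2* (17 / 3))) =5* sqrt(6) / 646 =0.02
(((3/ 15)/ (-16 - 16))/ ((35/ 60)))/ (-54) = 1/ 5040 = 0.00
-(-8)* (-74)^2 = 43808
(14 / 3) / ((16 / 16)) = 14 / 3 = 4.67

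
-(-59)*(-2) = -118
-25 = -25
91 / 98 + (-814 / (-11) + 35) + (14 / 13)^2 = 262835 / 2366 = 111.09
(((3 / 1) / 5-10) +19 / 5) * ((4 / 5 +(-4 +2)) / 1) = 168 / 25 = 6.72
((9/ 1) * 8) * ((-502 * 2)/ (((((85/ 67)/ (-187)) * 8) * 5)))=6659532/ 25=266381.28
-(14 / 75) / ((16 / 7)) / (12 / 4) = -49 / 1800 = -0.03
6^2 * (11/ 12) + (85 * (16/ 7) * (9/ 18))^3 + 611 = 314652892/ 343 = 917355.37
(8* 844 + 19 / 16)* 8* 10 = 540255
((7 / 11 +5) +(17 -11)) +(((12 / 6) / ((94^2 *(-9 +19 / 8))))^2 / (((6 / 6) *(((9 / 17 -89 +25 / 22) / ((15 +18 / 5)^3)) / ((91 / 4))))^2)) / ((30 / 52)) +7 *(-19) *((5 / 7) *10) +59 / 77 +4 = -82128342574552405606860414179 / 87970299035926847209140625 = -933.59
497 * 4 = 1988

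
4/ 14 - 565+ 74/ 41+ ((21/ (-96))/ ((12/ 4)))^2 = -1488876817/ 2644992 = -562.90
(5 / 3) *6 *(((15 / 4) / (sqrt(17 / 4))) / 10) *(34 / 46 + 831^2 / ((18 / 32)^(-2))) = 19297792425 *sqrt(17) / 200192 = 397452.63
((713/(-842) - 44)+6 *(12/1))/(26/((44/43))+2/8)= 502986/475309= 1.06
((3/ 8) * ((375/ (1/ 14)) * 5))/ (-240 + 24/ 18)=-118125/ 2864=-41.24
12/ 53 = 0.23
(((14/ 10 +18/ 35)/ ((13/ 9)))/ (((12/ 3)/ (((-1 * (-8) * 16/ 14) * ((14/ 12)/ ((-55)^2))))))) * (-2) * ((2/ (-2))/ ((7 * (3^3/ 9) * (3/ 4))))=4288/ 28903875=0.00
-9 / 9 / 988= -1 / 988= -0.00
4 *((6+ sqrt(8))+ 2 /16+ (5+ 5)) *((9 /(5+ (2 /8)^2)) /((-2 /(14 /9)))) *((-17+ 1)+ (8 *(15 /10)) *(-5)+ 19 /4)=21280 *sqrt(2) /27+ 57190 /9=7469.05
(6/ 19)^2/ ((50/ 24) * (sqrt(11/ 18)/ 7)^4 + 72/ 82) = 13778589888/ 121363576673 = 0.11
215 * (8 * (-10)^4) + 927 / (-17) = 292399073 / 17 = 17199945.47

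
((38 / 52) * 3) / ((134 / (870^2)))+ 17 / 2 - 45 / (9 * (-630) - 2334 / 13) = 12391.77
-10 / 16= -5 / 8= -0.62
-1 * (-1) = 1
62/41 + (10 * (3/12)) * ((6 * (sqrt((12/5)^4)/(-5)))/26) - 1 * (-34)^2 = -15392406/13325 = -1155.15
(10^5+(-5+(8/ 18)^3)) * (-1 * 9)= -899955.79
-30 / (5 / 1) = -6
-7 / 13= -0.54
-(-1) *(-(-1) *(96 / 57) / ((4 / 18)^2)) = 648 / 19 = 34.11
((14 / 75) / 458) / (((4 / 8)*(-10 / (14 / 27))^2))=686 / 313014375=0.00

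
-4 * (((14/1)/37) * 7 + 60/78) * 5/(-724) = 0.09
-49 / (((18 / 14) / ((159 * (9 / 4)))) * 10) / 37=-54537 / 1480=-36.85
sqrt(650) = 5 *sqrt(26) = 25.50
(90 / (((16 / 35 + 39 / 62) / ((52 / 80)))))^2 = 16115033025 / 5555449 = 2900.76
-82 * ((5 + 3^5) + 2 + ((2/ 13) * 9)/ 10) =-1333238/ 65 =-20511.35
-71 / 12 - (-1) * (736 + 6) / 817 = -49103 / 9804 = -5.01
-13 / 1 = -13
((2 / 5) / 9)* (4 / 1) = 8 / 45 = 0.18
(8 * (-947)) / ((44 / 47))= -89018 / 11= -8092.55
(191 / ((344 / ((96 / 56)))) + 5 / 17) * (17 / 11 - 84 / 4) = -1364357 / 56287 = -24.24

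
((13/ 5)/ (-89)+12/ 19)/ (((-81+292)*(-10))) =-5093/ 17840050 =-0.00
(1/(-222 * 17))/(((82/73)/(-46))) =1679/154734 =0.01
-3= -3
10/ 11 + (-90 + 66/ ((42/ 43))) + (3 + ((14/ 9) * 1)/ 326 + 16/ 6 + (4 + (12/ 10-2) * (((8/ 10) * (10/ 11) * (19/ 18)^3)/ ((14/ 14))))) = -573333391/ 45748395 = -12.53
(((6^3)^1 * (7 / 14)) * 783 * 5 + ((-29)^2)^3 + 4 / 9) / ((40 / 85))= 91072659641 / 72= 1264898050.57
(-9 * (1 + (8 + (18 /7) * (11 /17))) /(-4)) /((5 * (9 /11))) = 13959 /2380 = 5.87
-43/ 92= -0.47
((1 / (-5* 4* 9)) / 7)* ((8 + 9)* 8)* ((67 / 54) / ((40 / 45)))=-1139 / 7560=-0.15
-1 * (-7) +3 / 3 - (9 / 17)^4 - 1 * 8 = -6561 / 83521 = -0.08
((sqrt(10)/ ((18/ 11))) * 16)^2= 77440/ 81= 956.05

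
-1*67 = -67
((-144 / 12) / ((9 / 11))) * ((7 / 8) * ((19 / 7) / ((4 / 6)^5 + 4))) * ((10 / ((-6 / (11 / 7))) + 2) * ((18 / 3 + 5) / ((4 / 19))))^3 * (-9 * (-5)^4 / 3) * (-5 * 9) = 1061085163057115625 / 44079616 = 24072014671.30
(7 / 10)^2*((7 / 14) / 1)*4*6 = 147 / 25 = 5.88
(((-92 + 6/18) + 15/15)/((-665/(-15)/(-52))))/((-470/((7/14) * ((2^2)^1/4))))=-3536/31255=-0.11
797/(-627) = -797/627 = -1.27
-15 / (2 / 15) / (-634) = 225 / 1268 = 0.18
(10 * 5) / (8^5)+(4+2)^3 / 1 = 216.00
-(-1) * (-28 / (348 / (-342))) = 798 / 29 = 27.52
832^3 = 575930368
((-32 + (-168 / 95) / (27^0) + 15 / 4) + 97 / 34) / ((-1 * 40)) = 175489 / 258400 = 0.68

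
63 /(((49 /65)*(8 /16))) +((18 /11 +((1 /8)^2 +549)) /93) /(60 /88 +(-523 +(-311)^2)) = 7369037225933 /44088240672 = 167.14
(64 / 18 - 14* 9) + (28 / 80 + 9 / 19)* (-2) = -212197 / 1710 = -124.09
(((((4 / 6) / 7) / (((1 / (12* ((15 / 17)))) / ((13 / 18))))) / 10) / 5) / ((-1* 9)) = -26 / 16065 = -0.00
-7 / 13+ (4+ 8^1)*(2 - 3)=-163 / 13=-12.54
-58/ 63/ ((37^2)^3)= -58/ 161640763767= -0.00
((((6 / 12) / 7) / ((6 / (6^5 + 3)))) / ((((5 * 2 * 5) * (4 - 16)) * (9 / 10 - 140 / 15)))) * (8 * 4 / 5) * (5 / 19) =5186 / 168245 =0.03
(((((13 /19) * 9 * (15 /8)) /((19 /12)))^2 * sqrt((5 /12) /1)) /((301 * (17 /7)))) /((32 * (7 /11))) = 101640825 * sqrt(15) /170714254592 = 0.00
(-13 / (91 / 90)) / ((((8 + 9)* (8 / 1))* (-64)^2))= -45 / 1949696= -0.00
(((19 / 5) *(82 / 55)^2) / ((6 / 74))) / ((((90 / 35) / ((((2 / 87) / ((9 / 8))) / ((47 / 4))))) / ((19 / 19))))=1058841728 / 15028608375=0.07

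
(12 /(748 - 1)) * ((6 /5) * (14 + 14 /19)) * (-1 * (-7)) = 3136 /1577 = 1.99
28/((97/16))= 4.62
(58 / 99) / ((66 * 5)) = 29 / 16335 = 0.00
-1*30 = -30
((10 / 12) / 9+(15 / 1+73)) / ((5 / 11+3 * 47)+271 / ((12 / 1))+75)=104654 / 283977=0.37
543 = 543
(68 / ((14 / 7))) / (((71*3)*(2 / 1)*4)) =0.02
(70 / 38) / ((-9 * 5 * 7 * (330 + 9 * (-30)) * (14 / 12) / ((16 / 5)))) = -8 / 29925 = -0.00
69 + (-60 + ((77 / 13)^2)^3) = 208465821370 / 4826809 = 43189.16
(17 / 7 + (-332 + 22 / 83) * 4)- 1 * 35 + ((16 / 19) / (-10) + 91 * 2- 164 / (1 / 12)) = -173621138 / 55195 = -3145.60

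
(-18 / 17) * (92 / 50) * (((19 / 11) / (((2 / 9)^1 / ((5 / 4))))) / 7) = -35397 / 13090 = -2.70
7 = 7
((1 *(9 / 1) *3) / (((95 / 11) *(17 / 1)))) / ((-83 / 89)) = -0.20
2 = 2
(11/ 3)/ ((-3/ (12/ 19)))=-44/ 57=-0.77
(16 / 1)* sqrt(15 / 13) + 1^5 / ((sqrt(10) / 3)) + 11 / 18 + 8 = 3* sqrt(10) / 10 + 155 / 18 + 16* sqrt(195) / 13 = 26.75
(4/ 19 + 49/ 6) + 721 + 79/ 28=1168589/ 1596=732.20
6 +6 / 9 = 20 / 3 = 6.67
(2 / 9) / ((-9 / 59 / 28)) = -3304 / 81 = -40.79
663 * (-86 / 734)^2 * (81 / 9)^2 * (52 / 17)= 303731532 / 134689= 2255.06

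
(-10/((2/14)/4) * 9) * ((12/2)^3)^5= -1184866161131520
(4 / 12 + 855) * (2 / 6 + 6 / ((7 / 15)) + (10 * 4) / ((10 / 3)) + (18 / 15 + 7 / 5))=7487588 / 315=23770.12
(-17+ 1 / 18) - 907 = -16631 / 18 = -923.94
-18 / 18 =-1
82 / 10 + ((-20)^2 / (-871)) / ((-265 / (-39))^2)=7706963 / 941015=8.19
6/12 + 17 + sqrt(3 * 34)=sqrt(102) + 35/2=27.60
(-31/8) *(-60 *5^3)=58125/2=29062.50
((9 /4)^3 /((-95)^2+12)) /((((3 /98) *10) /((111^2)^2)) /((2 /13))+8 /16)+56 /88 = 719876546968663 /1126770991381376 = 0.64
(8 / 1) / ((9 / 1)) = 8 / 9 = 0.89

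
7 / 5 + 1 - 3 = -3 / 5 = -0.60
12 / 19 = 0.63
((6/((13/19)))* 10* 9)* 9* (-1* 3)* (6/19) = -87480/13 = -6729.23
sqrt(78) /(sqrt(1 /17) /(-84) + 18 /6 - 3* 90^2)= -2914473744* sqrt(78) /70812968557967 + 84* sqrt(1326) /70812968557967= -0.00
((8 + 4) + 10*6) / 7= 10.29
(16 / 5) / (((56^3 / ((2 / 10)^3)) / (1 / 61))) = 1 / 418460000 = 0.00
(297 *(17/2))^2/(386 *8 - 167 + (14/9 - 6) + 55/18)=229431609/105106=2182.86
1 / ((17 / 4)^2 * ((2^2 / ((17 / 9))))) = 4 / 153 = 0.03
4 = 4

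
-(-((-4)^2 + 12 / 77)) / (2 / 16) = 9952 / 77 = 129.25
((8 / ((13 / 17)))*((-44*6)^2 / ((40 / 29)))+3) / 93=11453441 / 2015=5684.09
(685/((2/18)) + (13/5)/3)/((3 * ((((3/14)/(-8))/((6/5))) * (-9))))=20717312/2025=10230.77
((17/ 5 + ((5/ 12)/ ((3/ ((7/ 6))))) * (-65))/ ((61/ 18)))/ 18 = -7703/ 65880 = -0.12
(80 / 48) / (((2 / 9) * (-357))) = -5 / 238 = -0.02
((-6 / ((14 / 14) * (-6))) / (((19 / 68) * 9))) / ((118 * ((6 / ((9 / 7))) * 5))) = 17 / 117705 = 0.00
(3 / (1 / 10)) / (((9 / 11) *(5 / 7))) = 154 / 3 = 51.33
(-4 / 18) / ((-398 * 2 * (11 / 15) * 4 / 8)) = 5 / 6567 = 0.00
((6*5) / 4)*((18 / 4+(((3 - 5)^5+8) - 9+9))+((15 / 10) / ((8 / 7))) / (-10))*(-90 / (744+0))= 141345 / 7936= 17.81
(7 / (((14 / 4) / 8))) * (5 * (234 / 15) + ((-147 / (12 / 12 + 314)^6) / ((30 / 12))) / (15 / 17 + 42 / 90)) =118879720186499932 / 95256186046875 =1248.00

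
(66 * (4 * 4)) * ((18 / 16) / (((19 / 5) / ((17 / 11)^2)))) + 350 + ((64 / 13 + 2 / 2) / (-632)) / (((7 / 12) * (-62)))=1096.70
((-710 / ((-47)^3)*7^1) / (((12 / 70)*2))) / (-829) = -86975 / 516415602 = -0.00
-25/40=-5/8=-0.62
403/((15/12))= 1612/5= 322.40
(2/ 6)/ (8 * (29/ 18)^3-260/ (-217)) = 52731/ 5481953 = 0.01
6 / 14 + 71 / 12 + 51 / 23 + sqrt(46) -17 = -16301 / 1932 + sqrt(46) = -1.66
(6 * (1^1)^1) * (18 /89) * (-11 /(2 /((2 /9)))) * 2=-264 /89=-2.97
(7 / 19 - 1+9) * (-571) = -90789 / 19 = -4778.37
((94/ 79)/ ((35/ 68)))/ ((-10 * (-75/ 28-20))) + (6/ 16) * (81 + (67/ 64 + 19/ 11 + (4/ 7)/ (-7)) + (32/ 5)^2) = 16181789987767/ 346098368000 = 46.75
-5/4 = -1.25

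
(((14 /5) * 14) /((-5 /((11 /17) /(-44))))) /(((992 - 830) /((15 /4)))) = 49 /18360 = 0.00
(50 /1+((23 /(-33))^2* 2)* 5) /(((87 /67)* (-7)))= -138020 /22869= -6.04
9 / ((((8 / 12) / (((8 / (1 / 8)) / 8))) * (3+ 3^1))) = 18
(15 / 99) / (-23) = -5 / 759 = -0.01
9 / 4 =2.25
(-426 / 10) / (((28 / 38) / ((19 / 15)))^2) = -125.89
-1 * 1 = -1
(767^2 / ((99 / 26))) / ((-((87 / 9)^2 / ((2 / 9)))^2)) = -61182056 / 70020819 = -0.87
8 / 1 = 8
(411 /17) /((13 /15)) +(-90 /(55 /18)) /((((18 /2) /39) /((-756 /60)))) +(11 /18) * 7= 358901341 /218790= 1640.39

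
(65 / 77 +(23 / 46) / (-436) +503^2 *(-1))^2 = 288591454049780374249 / 4508316736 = 64013127503.95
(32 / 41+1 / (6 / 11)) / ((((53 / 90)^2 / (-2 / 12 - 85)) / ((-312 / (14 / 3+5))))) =69197473800 / 3339901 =20718.42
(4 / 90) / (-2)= -1 / 45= -0.02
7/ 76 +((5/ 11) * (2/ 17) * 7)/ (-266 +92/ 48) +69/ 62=1680420877/ 1396172668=1.20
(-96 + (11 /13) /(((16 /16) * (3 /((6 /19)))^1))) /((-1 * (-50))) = -2369 /1235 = -1.92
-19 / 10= -1.90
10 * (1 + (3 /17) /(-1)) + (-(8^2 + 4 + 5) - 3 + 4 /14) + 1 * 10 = -6840 /119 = -57.48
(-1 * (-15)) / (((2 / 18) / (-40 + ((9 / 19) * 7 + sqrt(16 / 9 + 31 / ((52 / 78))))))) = -94095 / 19 + 45 * sqrt(1738) / 2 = -4014.36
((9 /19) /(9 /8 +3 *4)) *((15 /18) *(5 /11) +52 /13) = 1156 /7315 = 0.16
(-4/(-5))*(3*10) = 24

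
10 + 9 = 19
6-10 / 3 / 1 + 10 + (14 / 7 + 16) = 92 / 3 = 30.67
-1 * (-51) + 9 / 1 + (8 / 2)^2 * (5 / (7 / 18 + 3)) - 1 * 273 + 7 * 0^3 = -11553 / 61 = -189.39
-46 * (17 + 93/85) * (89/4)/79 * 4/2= -3148286/6715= -468.84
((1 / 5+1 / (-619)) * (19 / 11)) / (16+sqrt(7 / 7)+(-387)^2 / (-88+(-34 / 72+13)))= -2881502 / 16544307025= -0.00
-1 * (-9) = 9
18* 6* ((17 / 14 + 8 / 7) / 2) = 127.29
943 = 943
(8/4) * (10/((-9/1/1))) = -20/9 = -2.22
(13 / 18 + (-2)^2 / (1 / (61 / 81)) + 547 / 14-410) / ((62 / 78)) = -2706587 / 5859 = -461.95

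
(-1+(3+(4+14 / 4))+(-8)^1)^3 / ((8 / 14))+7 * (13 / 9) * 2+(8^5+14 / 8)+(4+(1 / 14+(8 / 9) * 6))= 66135451 / 2016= 32805.28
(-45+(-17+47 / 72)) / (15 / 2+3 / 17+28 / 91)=-976157 / 127044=-7.68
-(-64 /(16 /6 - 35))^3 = -7077888 /912673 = -7.76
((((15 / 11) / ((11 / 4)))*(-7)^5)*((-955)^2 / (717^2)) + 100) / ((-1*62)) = 152247295600 / 642782613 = 236.86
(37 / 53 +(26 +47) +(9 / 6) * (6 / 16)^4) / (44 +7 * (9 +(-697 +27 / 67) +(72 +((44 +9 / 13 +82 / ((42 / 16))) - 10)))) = -83644301403 / 4315266580480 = -0.02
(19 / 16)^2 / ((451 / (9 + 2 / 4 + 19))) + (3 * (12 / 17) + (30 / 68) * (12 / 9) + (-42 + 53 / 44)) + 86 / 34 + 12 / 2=-115688719 / 3925504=-29.47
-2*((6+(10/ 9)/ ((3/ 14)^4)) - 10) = -762488/ 729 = -1045.94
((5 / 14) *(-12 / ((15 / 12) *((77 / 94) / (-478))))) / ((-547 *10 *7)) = -539184 / 10319155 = -0.05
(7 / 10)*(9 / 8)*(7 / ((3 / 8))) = 14.70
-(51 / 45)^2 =-289 / 225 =-1.28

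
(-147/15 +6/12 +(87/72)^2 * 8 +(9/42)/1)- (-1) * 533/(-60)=-15847/2520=-6.29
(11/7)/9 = 11/63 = 0.17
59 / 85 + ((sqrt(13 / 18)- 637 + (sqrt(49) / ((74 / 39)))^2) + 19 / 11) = -3179395941 / 5120060 + sqrt(26) / 6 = -620.12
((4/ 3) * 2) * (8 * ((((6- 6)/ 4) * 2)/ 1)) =0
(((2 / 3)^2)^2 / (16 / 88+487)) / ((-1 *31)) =-176 / 13456449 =-0.00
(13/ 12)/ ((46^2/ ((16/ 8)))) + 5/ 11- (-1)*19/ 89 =8315911/ 12429384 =0.67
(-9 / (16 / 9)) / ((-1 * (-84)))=-27 / 448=-0.06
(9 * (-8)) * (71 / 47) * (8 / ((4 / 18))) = -184032 / 47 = -3915.57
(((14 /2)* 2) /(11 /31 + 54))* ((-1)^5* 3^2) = -2.32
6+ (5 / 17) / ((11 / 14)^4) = 1685462 / 248897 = 6.77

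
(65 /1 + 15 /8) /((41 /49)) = 26215 /328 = 79.92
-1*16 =-16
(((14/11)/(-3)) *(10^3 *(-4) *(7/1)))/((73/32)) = 12544000/2409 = 5207.14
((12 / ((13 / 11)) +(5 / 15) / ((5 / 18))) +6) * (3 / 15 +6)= 34968 / 325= 107.59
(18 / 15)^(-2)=25 / 36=0.69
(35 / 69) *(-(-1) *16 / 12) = 140 / 207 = 0.68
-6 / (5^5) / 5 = -6 / 15625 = -0.00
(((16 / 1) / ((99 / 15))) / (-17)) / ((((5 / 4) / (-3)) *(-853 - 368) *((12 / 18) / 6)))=-192 / 76109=-0.00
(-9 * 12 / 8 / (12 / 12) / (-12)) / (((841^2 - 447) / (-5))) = -45 / 5654672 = -0.00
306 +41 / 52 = 15953 / 52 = 306.79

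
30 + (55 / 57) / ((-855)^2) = 250010561 / 8333685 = 30.00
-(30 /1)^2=-900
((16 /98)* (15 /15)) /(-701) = -8 /34349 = -0.00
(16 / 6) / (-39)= -8 / 117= -0.07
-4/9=-0.44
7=7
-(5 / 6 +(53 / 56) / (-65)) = -8941 / 10920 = -0.82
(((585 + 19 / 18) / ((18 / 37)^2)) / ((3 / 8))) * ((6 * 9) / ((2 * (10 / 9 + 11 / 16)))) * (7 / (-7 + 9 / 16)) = -99920128 / 927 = -107788.70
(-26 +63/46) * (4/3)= -2266/69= -32.84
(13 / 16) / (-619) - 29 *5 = -1436093 / 9904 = -145.00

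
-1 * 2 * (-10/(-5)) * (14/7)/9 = -8/9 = -0.89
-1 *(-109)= 109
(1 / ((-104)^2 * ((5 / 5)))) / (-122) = -1 / 1319552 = -0.00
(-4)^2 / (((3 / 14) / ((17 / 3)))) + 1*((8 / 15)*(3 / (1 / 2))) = 19184 / 45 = 426.31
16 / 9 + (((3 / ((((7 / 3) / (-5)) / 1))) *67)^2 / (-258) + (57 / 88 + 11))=-1177505969 / 1668744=-705.62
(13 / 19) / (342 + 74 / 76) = 26 / 13033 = 0.00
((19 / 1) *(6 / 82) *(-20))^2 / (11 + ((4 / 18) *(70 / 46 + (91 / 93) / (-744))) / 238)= 70.27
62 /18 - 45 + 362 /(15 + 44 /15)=-51736 /2421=-21.37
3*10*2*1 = 60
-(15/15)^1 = -1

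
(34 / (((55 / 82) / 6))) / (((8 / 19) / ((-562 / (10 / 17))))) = -690128.85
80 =80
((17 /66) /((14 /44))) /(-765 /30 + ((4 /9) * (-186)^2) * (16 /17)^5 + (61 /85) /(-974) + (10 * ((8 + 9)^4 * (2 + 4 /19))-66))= 0.00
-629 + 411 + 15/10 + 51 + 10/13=-4283/26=-164.73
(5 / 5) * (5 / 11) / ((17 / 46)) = 230 / 187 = 1.23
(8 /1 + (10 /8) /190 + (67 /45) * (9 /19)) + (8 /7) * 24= 192267 /5320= 36.14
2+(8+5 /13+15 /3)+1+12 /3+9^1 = 382 /13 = 29.38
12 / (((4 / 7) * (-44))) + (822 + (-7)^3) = 21055 / 44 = 478.52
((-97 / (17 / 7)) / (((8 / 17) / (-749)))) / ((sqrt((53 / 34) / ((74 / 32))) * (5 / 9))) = 4577139 * sqrt(66674) / 8480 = 139372.31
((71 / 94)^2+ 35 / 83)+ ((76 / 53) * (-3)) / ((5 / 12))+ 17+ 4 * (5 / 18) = 15355224803 / 1749130380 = 8.78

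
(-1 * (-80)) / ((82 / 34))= 1360 / 41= 33.17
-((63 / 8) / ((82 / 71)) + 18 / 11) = -61011 / 7216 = -8.45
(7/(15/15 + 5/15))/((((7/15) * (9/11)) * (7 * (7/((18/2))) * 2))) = 495/392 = 1.26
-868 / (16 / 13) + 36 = -2677 / 4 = -669.25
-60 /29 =-2.07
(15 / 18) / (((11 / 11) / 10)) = 25 / 3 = 8.33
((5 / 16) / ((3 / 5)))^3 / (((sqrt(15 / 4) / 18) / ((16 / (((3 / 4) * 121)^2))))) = 3125 * sqrt(15) / 4743684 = 0.00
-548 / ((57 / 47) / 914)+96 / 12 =-23540528 / 57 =-412991.72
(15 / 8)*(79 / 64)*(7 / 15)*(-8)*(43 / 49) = -3397 / 448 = -7.58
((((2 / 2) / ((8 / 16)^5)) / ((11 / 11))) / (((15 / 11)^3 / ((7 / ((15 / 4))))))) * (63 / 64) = 130438 / 5625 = 23.19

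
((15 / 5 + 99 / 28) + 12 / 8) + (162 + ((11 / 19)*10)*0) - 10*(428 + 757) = -327039 / 28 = -11679.96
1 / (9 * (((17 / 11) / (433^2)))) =2062379 / 153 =13479.60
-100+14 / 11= -1086 / 11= -98.73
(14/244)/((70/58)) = 29/610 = 0.05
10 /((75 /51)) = 34 /5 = 6.80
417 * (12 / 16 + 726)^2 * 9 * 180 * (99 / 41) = 141291597780135 / 164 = 861534132805.70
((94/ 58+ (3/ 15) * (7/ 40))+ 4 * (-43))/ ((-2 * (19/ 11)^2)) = 119547637/ 4187600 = 28.55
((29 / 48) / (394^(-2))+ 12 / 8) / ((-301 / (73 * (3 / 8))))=-8529.90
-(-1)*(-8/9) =-8/9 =-0.89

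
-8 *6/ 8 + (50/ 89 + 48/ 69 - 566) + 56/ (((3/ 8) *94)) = -164273182/ 288627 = -569.15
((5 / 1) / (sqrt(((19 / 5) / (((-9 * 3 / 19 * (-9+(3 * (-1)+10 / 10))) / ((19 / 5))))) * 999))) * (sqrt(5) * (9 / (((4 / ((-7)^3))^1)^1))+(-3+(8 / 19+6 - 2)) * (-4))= -77175 * sqrt(38665) / 53428 - 2700 * sqrt(7733) / 253783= -284.97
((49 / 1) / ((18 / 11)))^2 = 290521 / 324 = 896.67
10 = 10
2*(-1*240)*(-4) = 1920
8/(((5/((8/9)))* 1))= 64/45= 1.42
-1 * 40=-40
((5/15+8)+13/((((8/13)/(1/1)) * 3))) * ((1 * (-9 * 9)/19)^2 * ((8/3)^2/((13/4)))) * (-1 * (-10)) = 28693440/4693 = 6114.09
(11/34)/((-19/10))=-55/323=-0.17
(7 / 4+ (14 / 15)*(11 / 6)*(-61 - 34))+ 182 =763 / 36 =21.19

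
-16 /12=-4 /3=-1.33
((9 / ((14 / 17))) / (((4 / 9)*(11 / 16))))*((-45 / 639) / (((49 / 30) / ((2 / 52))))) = -206550 / 3482479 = -0.06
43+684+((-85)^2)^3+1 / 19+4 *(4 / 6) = 21497522432219 / 57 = 377149516354.72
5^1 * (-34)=-170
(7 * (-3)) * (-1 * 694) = 14574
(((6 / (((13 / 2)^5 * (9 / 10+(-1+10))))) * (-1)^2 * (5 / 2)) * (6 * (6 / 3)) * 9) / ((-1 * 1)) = -57600 / 4084223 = -0.01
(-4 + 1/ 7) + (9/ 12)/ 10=-1059/ 280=-3.78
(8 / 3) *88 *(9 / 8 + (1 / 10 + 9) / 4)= 11968 / 15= 797.87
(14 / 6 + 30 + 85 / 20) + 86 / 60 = 2281 / 60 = 38.02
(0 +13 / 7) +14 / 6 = 88 / 21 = 4.19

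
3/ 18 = 1/ 6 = 0.17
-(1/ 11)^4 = -0.00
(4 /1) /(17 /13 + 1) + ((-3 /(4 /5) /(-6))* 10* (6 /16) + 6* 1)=4837 /480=10.08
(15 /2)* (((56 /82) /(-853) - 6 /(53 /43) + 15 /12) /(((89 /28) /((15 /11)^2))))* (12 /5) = -38.11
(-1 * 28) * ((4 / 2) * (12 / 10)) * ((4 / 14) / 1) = -96 / 5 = -19.20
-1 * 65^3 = -274625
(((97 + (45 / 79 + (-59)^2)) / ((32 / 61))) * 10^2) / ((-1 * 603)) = -431128175 / 381096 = -1131.28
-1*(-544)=544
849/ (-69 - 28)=-849/ 97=-8.75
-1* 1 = -1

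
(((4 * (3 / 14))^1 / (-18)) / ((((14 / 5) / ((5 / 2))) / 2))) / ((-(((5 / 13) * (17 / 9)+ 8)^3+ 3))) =533871 / 4191017432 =0.00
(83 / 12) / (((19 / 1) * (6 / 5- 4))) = -415 / 3192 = -0.13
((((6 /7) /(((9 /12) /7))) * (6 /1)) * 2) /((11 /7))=672 /11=61.09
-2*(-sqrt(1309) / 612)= sqrt(1309) / 306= 0.12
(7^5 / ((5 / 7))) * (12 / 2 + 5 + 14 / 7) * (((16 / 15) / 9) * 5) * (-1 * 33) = -269180912 / 45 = -5981798.04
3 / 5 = 0.60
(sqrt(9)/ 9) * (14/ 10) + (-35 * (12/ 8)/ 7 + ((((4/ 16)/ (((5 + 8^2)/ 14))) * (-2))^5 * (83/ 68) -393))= -212725996127527/ 531770658660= -400.03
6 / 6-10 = -9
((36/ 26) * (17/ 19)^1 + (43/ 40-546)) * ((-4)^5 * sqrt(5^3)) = 687567232 * sqrt(5)/ 247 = 6224482.06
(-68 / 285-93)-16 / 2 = -28853 / 285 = -101.24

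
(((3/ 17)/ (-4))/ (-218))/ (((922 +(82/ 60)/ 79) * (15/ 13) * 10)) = 3081/ 161965615720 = 0.00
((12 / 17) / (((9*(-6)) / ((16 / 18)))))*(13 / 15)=-208 / 20655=-0.01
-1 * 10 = -10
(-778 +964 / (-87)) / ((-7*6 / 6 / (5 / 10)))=34325 / 609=56.36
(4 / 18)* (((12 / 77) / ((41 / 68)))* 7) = 544 / 1353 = 0.40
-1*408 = -408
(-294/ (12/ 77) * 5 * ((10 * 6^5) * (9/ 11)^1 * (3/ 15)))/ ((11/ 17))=-2040383520/ 11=-185489410.91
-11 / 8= -1.38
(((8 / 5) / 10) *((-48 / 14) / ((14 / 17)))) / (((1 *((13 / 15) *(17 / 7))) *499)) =-144 / 227045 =-0.00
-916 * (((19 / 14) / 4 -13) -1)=175185 / 14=12513.21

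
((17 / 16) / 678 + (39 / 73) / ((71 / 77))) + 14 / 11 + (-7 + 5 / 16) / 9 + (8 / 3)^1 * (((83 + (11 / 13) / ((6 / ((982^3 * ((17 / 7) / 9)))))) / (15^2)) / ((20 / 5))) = 36507652105896938899 / 341909560792800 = 106775.76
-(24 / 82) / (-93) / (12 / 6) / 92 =1 / 58466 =0.00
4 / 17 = 0.24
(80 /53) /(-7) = -80 /371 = -0.22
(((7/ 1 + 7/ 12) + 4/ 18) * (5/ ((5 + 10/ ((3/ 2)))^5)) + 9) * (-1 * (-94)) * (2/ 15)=5924586363/ 52521875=112.80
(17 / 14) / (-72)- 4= -4049 / 1008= -4.02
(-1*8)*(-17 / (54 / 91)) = 229.19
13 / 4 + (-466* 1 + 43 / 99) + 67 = -156545 / 396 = -395.32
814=814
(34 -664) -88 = -718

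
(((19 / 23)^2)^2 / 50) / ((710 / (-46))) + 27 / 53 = 5824127737 / 11446105250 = 0.51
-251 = -251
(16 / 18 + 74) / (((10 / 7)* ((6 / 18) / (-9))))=-7077 / 5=-1415.40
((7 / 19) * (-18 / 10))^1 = -63 / 95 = -0.66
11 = 11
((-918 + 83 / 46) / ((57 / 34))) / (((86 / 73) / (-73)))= 3818041985 / 112746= 33864.10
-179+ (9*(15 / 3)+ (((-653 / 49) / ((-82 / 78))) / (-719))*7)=-27676769 / 206353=-134.12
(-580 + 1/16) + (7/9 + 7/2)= -82895/144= -575.66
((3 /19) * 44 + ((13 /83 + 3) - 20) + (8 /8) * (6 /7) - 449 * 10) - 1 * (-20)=-49444110 /11039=-4479.04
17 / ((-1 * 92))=-17 / 92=-0.18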